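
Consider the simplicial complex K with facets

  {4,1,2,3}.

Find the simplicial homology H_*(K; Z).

K has 4 vertices, 6 edges, 4 triangles, 1 3-simplex.
rank ∂_0 = 0, rank ∂_1 = 3 ⇒ b_0 = 4 − 0 − 3 = 1; all invariant factors of ∂_1 are 1 so no torsion. So H_0 ≅ Z.
rank ∂_1 = 3, rank ∂_2 = 3 ⇒ b_1 = 6 − 3 − 3 = 0; all invariant factors of ∂_2 are 1 so no torsion. So H_1 ≅ 0.
rank ∂_2 = 3, rank ∂_3 = 1 ⇒ b_2 = 4 − 3 − 1 = 0; all invariant factors of ∂_3 are 1 so no torsion. So H_2 ≅ 0.
rank ∂_3 = 1, rank ∂_4 = 0 ⇒ b_3 = 1 − 1 − 0 = 0. So H_3 ≅ 0.

H_0 = Z,  H_1 = 0,  H_2 = 0,  H_3 = 0.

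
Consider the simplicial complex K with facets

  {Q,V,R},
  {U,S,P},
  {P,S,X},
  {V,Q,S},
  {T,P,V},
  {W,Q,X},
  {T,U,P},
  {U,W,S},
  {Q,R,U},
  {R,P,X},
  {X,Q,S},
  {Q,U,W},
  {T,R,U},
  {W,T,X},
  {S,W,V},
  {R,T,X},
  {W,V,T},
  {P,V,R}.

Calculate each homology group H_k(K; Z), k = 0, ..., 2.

H_0 ≅ Z,  H_1 ≅ Z ⊕ Z_2,  H_2 = 0.

Take the total order P < Q < R < S < T < U < V < W < X on the vertex set. Then K (dimension 2) consists of the simplices:

  0-simplices (9): P, Q, R, S, T, U, V, W, X
  1-simplices (27): PR, PS, PT, PU, PV, PX, QR, QS, QU, QV, QW, QX, RT, RU, RV, RX, SU, SV, SW, SX, TU, TV, TW, TX, UW, VW, WX
  2-simplices (18): PRV, PRX, PSU, PSX, PTU, PTV, QRU, QRV, QSV, QSX, QUW, QWX, RTU, RTX, SUW, SVW, TVW, TWX

so the chain groups are C_0 ≅ Z^9, C_1 ≅ Z^27, C_2 ≅ Z^18.

The boundary map ∂_1: C_1 → C_0 sends each edge [p,q] (with p < q) to q − p. For instance
  ∂PX = X − P.
The resulting 9×27 matrix has rank 8, and its Smith normal form has invariant factors (1,1,1,1,1,1,1,1).

∂_2: C_2 → C_1 acts by ∂[p,q,r] = [q,r] − [p,r] + [p,q]. For instance
  ∂QSV = SV − QV + QS,
  ∂QSX = SX − QX + QS.
As a 27×18 matrix over Z this has rank 18, with invariant factors (1,1,1,1,1,1,1,1,1,1,1,1,1,1,1,1,1,2).

From H_k ≅ ker(∂_k) / im(∂_{k+1}) we obtain:

  H_0: rank C_0 − rank ∂_1 = 9 − 8 = 1, and the invariant factors of ∂_1 are all 1, so H_0 = Z.
  H_1: rank ker ∂_1 − rank ∂_2 = (27 − 8) − 18 = 1, and ∂_2 has invariant factor 2 > 1, so H_1 = Z ⊕ Z_2.
  H_2: rank ker ∂_2 − rank ∂_3 = (18 − 18) − 0 = 0, and there is no ∂_3, so H_2 = 0.

(K is a triangulation of the Klein bottle.)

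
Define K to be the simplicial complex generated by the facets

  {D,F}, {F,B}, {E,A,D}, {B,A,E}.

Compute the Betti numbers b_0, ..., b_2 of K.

b_0 = 1, b_1 = 1, b_2 = 0.

Take the total order A < B < D < E < F on the vertex set. Then K (dimension 2) consists of the simplices:

  0-simplices (5): A, B, D, E, F
  1-simplices (7): AB, AD, AE, BE, BF, DE, DF
  2-simplices (2): ABE, ADE

Hence C_0 ≅ Z^5, C_1 ≅ Z^7, C_2 ≅ Z^2.

The boundary map ∂_1: C_1 → C_0 sends each edge [p,q] (with p < q) to q − p.
As a 5×7 matrix over Z this has rank 4, with invariant factors (1,1,1,1).

∂_2: C_2 → C_1 maps a triangle to the signed sum of its edges. For instance
  ∂ADE = DE − AE + AD,
  ∂ABE = BE − AE + AB.
As a 7×2 matrix over Z this has rank 2, with invariant factors (1,1).

Now H_k = ker ∂_k / im ∂_{k+1}, so:

  H_0: rank C_0 − rank ∂_1 = 5 − 4 = 1, and the invariant factors of ∂_1 are all 1, so H_0 ≅ Z.
  H_1: rank ker ∂_1 − rank ∂_2 = (7 − 4) − 2 = 1, and the invariant factors of ∂_2 are all 1, so H_1 ≅ Z.
  H_2: rank ker ∂_2 − rank ∂_3 = (2 − 2) − 0 = 0, and there is no ∂_3, so H_2 ≅ 0.

As a check, the Euler characteristic is 5 − 7 + 2 = 0, which agrees with 1 − 1 + 0 = 0.

Hence the Betti numbers are b_0 = 1, b_1 = 1, b_2 = 0.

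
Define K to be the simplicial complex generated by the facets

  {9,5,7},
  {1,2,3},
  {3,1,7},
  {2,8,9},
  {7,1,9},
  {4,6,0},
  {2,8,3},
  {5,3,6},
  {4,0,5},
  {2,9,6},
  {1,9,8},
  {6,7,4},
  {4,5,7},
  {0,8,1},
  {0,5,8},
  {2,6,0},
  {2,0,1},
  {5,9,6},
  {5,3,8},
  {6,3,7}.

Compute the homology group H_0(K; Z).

K has 10 vertices, 30 edges, 20 triangles.
rank ∂_0 = 0, rank ∂_1 = 9 ⇒ b_0 = 10 − 0 − 9 = 1; all invariant factors of ∂_1 are 1 so no torsion. So H_0 ≅ Z.

H_0 ≅ Z.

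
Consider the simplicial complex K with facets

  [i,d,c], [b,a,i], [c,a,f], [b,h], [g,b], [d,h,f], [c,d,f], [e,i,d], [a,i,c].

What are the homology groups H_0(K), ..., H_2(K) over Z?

K has 9 vertices, 16 edges, 7 triangles.
rank ∂_0 = 0, rank ∂_1 = 8 ⇒ b_0 = 9 − 0 − 8 = 1; all invariant factors of ∂_1 are 1 so no torsion. So H_0 ≅ Z.
rank ∂_1 = 8, rank ∂_2 = 7 ⇒ b_1 = 16 − 8 − 7 = 1; all invariant factors of ∂_2 are 1 so no torsion. So H_1 ≅ Z.
rank ∂_2 = 7, rank ∂_3 = 0 ⇒ b_2 = 7 − 7 − 0 = 0. So H_2 ≅ 0.

H_0 = Z,  H_1 = Z,  H_2 = 0.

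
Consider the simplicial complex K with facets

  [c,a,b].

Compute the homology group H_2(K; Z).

H_2 = 0.

K has 3 vertices, 3 edges, 1 triangle.
rank ∂_2 = 1, rank ∂_3 = 0 ⇒ b_2 = 1 − 1 − 0 = 0. So H_2 ≅ 0.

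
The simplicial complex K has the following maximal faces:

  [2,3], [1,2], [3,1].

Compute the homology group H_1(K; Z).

H_1 = Z.

Fix the vertex order 1 < 2 < 3 and write every simplex with vertices in increasing order. Then dim K = 1 and the simplices of K are:

  0-simplices (3): [1], [2], [3]
  1-simplices (3): [1,2], [1,3], [2,3]

so the chain groups are C_0 ≅ Z^3, C_1 ≅ Z^3.

Boundary ∂_1: C_1 → C_0 sends each edge [p,q] (with p < q) to q − p. For instance
  ∂[2,3] = [3] − [2].
The 3×3 boundary matrix has rank 2 and Smith normal form diag(1,1).

Reading off H_k = ker ∂_k / im ∂_{k+1}:

  H_1: rank ker ∂_1 − rank ∂_2 = (3 − 2) − 0 = 1, and there is no ∂_2, so H_1 ≅ Z.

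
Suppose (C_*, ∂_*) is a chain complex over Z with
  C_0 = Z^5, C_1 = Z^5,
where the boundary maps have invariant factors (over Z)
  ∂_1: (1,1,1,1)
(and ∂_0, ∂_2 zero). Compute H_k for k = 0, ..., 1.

H_0: b_0 = 5 − 0 − 4 = 1; torsion from ∂_1 factors > 1: none. So H_0 ≅ Z.
H_1: b_1 = 5 − 4 − 0 = 1; torsion from ∂_2 factors > 1: none. So H_1 ≅ Z.

H_0 ≅ Z,  H_1 ≅ Z.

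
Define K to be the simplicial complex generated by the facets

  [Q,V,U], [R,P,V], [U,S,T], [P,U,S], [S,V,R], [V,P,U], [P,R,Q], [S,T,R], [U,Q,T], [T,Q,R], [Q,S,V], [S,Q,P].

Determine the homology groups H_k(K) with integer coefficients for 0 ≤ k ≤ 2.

H_0 ≅ Z,  H_1 ≅ Z/2,  H_2 = 0.

Fix the vertex order P < Q < R < S < T < U < V and write every simplex with vertices in increasing order. Then dim K = 2 and the simplices of K are:

  0-simplices (7): P, Q, R, S, T, U, V
  1-simplices (18): PQ, PR, PS, PU, PV, QR, QS, QT, QU, QV, RS, RT, RV, ST, SU, SV, TU, UV
  2-simplices (12): PQR, PQS, PRV, PSU, PUV, QRT, QSV, QTU, QUV, RST, RSV, STU

giving chain groups C_0 ≅ Z^7, C_1 ≅ Z^18, C_2 ≅ Z^12.

∂_1: C_1 → C_0 is given by ∂[p,q] = [q] − [p].
As a 7×18 matrix over Z this has rank 6, with invariant factors (1,1,1,1,1,1).

The boundary map ∂_2: C_2 → C_1 maps a triangle to the signed sum of its edges. For instance
  ∂RST = ST − RT + RS,
  ∂QSV = SV − QV + QS.
This gives a 18×12 integer matrix of rank 12; reducing to Smith normal form yields diagonal entries (1,1,1,1,1,1,1,1,1,1,1,2).

From H_k ≅ ker(∂_k) / im(∂_{k+1}) we obtain:

  H_0: rank C_0 − rank ∂_1 = 7 − 6 = 1, and the invariant factors of ∂_1 are all 1, so H_0 ≅ Z.
  H_1: rank ker ∂_1 − rank ∂_2 = (18 − 6) − 12 = 0, and ∂_2 has invariant factor 2 > 1, so H_1 ≅ Z/2.
  H_2: rank ker ∂_2 − rank ∂_3 = (12 − 12) − 0 = 0, and there is no ∂_3, so H_2 ≅ 0.

(K is a triangulation of the real projective plane RP^2.)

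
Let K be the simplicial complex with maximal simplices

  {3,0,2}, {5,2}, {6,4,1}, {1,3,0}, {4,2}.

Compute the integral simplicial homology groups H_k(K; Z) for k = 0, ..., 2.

K has 7 vertices, 10 edges, 3 triangles.
rank ∂_0 = 0, rank ∂_1 = 6 ⇒ b_0 = 7 − 0 − 6 = 1; all invariant factors of ∂_1 are 1 so no torsion. So H_0 = Z.
rank ∂_1 = 6, rank ∂_2 = 3 ⇒ b_1 = 10 − 6 − 3 = 1; all invariant factors of ∂_2 are 1 so no torsion. So H_1 = Z.
rank ∂_2 = 3, rank ∂_3 = 0 ⇒ b_2 = 3 − 3 − 0 = 0. So H_2 = 0.

H_0 ≅ Z,  H_1 ≅ Z,  H_2 = 0.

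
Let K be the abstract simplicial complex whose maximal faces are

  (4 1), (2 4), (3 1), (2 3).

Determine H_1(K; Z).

Order the vertices as 1 < 2 < 3 < 4. Listing each simplex with vertices in this order, K has dimension 1 with simplices:

  0-simplices (4): [1], [2], [3], [4]
  1-simplices (4): [1,3], [1,4], [2,3], [2,4]

giving chain groups C_0 ≅ Z^4, C_1 ≅ Z^4.

Boundary ∂_1: C_1 → C_0 sends each edge [p,q] (with p < q) to q − p. For instance
  ∂[1,4] = [4] − [1].
The 4×4 boundary matrix has rank 3 and Smith normal form diag(1,1,1).

Now H_k = ker ∂_k / im ∂_{k+1}, so:

  H_1: rank ker ∂_1 − rank ∂_2 = (4 − 3) − 0 = 1, and there is no ∂_2, so H_1 = Z.

H_1 = Z.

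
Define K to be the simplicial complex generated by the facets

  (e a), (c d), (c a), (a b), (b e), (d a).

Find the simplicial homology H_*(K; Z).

Take the total order a < b < c < d < e on the vertex set. Then K (dimension 1) consists of the simplices:

  0-simplices (5): a, b, c, d, e
  1-simplices (6): ab, ac, ad, ae, be, cd

Hence C_0 ≅ Z^5, C_1 ≅ Z^6.

∂_1: C_1 → C_0 sends each edge [p,q] (with p < q) to q − p.
The resulting 5×6 matrix has rank 4, and its Smith normal form has invariant factors (1,1,1,1).

Computing H_k = (kernel of ∂_k) / (image of ∂_{k+1}):

  H_0: rank C_0 − rank ∂_1 = 5 − 4 = 1, and the invariant factors of ∂_1 are all 1, so H_0 ≅ Z.
  H_1: rank ker ∂_1 − rank ∂_2 = (6 − 4) − 0 = 2, and there is no ∂_2, so H_1 ≅ Z^2.

H_0 = Z,  H_1 = Z^2.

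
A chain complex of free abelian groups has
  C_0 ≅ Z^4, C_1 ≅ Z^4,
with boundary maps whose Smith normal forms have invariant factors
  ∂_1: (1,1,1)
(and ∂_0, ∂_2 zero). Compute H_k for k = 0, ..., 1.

H_0: b_0 = 4 − 0 − 3 = 1; torsion from ∂_1 factors > 1: none. So H_0 ≅ Z.
H_1: b_1 = 4 − 3 − 0 = 1; torsion from ∂_2 factors > 1: none. So H_1 ≅ Z.

H_0 ≅ Z,  H_1 ≅ Z.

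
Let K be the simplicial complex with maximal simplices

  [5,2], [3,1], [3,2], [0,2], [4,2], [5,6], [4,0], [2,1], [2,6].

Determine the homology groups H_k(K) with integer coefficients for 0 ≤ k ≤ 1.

H_0 = Z,  H_1 = Z^3.

Order the vertices as 0 < 1 < 2 < 3 < 4 < 5 < 6. Listing each simplex with vertices in this order, K has dimension 1 with simplices:

  0-simplices (7): [0], [1], [2], [3], [4], [5], [6]
  1-simplices (9): [0,2], [0,4], [1,2], [1,3], [2,3], [2,4], [2,5], [2,6], [5,6]

Hence C_0 ≅ Z^7, C_1 ≅ Z^9.

∂_1: C_1 → C_0 sends each edge [p,q] (with p < q) to q − p. For instance
  ∂[2,3] = [3] − [2].
The 7×9 boundary matrix has rank 6 and Smith normal form diag(1,1,1,1,1,1).

Now H_k = ker ∂_k / im ∂_{k+1}, so:

  H_0: rank C_0 − rank ∂_1 = 7 − 6 = 1, and the invariant factors of ∂_1 are all 1, so H_0 ≅ Z.
  H_1: rank ker ∂_1 − rank ∂_2 = (9 − 6) − 0 = 3, and there is no ∂_2, so H_1 ≅ Z^3.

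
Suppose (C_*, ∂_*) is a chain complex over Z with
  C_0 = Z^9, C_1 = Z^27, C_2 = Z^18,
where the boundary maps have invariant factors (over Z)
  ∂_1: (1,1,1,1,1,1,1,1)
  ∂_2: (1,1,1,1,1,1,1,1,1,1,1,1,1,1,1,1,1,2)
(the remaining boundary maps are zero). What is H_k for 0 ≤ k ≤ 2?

H_0: b_0 = 9 − 0 − 8 = 1; torsion from ∂_1 factors > 1: none. So H_0 ≅ Z.
H_1: b_1 = 27 − 8 − 18 = 1; torsion from ∂_2 factors > 1: [2]. So H_1 ≅ Z ⊕ Z/2.
H_2: b_2 = 18 − 18 − 0 = 0; torsion from ∂_3 factors > 1: none. So H_2 ≅ 0.

H_0 ≅ Z,  H_1 ≅ Z ⊕ Z/2,  H_2 = 0.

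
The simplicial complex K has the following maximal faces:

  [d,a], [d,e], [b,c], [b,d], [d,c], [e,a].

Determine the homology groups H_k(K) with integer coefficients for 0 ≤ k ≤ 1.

K has 5 vertices, 6 edges.
rank ∂_0 = 0, rank ∂_1 = 4 ⇒ b_0 = 5 − 0 − 4 = 1; all invariant factors of ∂_1 are 1 so no torsion. So H_0 = Z.
rank ∂_1 = 4, rank ∂_2 = 0 ⇒ b_1 = 6 − 4 − 0 = 2. So H_1 = Z^2.

H_0 = Z,  H_1 = Z^2.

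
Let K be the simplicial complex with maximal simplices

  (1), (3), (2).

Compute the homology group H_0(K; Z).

Fix the vertex order 1 < 2 < 3 and write every simplex with vertices in increasing order. Then dim K = 0 and the simplices of K are:

  0-simplices (3): [1], [2], [3]

Hence C_0 ≅ Z^3.

From H_k ≅ ker(∂_k) / im(∂_{k+1}) we obtain:

  H_0: rank C_0 − rank ∂_1 = 3 − 0 = 3, and there is no ∂_1, so H_0 = Z^3.

H_0 ≅ Z^3.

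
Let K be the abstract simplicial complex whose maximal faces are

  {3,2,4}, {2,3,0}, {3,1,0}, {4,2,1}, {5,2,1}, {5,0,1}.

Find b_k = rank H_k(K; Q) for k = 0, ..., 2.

b_0 = 1, b_1 = 1, b_2 = 0.

Fix the vertex order 0 < 1 < 2 < 3 < 4 < 5 and write every simplex with vertices in increasing order. Then dim K = 2 and the simplices of K are:

  0-simplices (6): [0], [1], [2], [3], [4], [5]
  1-simplices (12): [0,1], [0,2], [0,3], [0,5], [1,2], [1,3], [1,4], [1,5], [2,3], [2,4], [2,5], [3,4]
  2-simplices (6): [0,1,3], [0,1,5], [0,2,3], [1,2,4], [1,2,5], [2,3,4]

so the chain groups are C_0 ≅ Z^6, C_1 ≅ Z^12, C_2 ≅ Z^6.

Boundary ∂_1: C_1 → C_0 is given by ∂[p,q] = [q] − [p].
This gives a 6×12 integer matrix of rank 5; reducing to Smith normal form yields diagonal entries (1,1,1,1,1).

The boundary map ∂_2: C_2 → C_1 maps a triangle to the signed sum of its edges. For instance
  ∂[0,1,3] = [1,3] − [0,3] + [0,1],
  ∂[1,2,4] = [2,4] − [1,4] + [1,2].
The 12×6 boundary matrix has rank 6 and Smith normal form diag(1,1,1,1,1,1).

From H_k ≅ ker(∂_k) / im(∂_{k+1}) we obtain:

  H_0: rank C_0 − rank ∂_1 = 6 − 5 = 1, and the invariant factors of ∂_1 are all 1, so H_0 = Z.
  H_1: rank ker ∂_1 − rank ∂_2 = (12 − 5) − 6 = 1, and the invariant factors of ∂_2 are all 1, so H_1 = Z.
  H_2: rank ker ∂_2 − rank ∂_3 = (6 − 6) − 0 = 0, and there is no ∂_3, so H_2 = 0.

(K is a triangulation of the cylinder S^1 x I.)

Hence the Betti numbers are b_0 = 1, b_1 = 1, b_2 = 0.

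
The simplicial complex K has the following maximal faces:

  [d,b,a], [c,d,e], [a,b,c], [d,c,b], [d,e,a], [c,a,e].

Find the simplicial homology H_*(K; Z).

K has 5 vertices, 9 edges, 6 triangles.
rank ∂_0 = 0, rank ∂_1 = 4 ⇒ b_0 = 5 − 0 − 4 = 1; all invariant factors of ∂_1 are 1 so no torsion. So H_0 ≅ Z.
rank ∂_1 = 4, rank ∂_2 = 5 ⇒ b_1 = 9 − 4 − 5 = 0; all invariant factors of ∂_2 are 1 so no torsion. So H_1 ≅ 0.
rank ∂_2 = 5, rank ∂_3 = 0 ⇒ b_2 = 6 − 5 − 0 = 1. So H_2 ≅ Z.

H_0 ≅ Z,  H_1 = 0,  H_2 ≅ Z.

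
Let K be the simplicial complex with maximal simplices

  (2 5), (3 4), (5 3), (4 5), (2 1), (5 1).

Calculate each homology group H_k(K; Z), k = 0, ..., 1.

We work with the vertex ordering 1 < 2 < 3 < 4 < 5. The simplices of K, each written with vertices in increasing order, are:

  0-simplices (5): [1], [2], [3], [4], [5]
  1-simplices (6): [1,2], [1,5], [2,5], [3,4], [3,5], [4,5]

giving chain groups C_0 ≅ Z^5, C_1 ≅ Z^6.

The boundary map ∂_1: C_1 → C_0 maps an edge to its endpoints' difference, ∂[p,q] = q − p.
This gives a 5×6 integer matrix of rank 4; reducing to Smith normal form yields diagonal entries (1,1,1,1).

From H_k ≅ ker(∂_k) / im(∂_{k+1}) we obtain:

  H_0: rank C_0 − rank ∂_1 = 5 − 4 = 1, and the invariant factors of ∂_1 are all 1, so H_0 ≅ Z.
  H_1: rank ker ∂_1 − rank ∂_2 = (6 − 4) − 0 = 2, and there is no ∂_2, so H_1 ≅ Z^2.

As a check, the Euler characteristic is 5 − 6 = -1, which agrees with 1 − 2 = -1.
(K is a triangulation of a wedge of 2 circles.)

H_0 ≅ Z,  H_1 ≅ Z^2.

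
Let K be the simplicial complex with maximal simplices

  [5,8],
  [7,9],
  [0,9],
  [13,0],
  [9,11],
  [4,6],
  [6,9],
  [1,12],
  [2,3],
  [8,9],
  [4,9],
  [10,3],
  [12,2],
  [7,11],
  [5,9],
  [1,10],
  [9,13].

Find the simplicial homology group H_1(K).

Take the total order 0 < 1 < 2 < 3 < 4 < 5 < 6 < 7 < 8 < 9 < 10 < 11 < 12 < 13 on the vertex set. Then K (dimension 1) consists of the simplices:

  0-simplices (14): [0], [1], [2], [3], [4], [5], [6], [7], [8], [9], [10], [11], [12], [13]
  1-simplices (17): [0,9], [0,13], [1,10], [1,12], [2,3], [2,12], [3,10], [4,6], [4,9], [5,8], [5,9], [6,9], [7,9], [7,11], [8,9], [9,11], [9,13]

giving chain groups C_0 ≅ Z^14, C_1 ≅ Z^17.

Boundary ∂_1: C_1 → C_0 sends each edge [p,q] (with p < q) to q − p. For instance
  ∂[3,10] = [10] − [3].
This gives a 14×17 integer matrix of rank 12; reducing to Smith normal form yields diagonal entries (1,1,1,1,1,1,1,1,1,1,1,1).

Computing H_k = (kernel of ∂_k) / (image of ∂_{k+1}):

  H_1: rank ker ∂_1 − rank ∂_2 = (17 − 12) − 0 = 5, and there is no ∂_2, so H_1 ≅ Z^5.

(K is a triangulation of the disjoint union of the circle S^1 and a wedge of 4 circles.)

H_1 ≅ Z^5.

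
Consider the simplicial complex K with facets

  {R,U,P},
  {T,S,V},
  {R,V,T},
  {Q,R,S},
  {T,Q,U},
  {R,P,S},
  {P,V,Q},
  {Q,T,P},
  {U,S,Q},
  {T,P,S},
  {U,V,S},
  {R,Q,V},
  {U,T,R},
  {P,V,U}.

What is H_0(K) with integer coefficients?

K has 7 vertices, 21 edges, 14 triangles.
rank ∂_0 = 0, rank ∂_1 = 6 ⇒ b_0 = 7 − 0 − 6 = 1; all invariant factors of ∂_1 are 1 so no torsion. So H_0 ≅ Z.

H_0 = Z.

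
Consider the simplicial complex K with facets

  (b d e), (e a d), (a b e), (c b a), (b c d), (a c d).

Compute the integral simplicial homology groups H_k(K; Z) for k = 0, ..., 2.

H_0 ≅ Z,  H_1 = 0,  H_2 ≅ Z.

Take the total order a < b < c < d < e on the vertex set. Then K (dimension 2) consists of the simplices:

  0-simplices (5): a, b, c, d, e
  1-simplices (9): ab, ac, ad, ae, bc, bd, be, cd, de
  2-simplices (6): abc, abe, acd, ade, bcd, bde

giving chain groups C_0 ≅ Z^5, C_1 ≅ Z^9, C_2 ≅ Z^6.

The boundary map ∂_1: C_1 → C_0 maps an edge to its endpoints' difference, ∂[p,q] = q − p.
As a 5×9 matrix over Z this has rank 4, with invariant factors (1,1,1,1).

The boundary map ∂_2: C_2 → C_1 maps a triangle to the signed sum of its edges. For instance
  ∂abc = bc − ac + ab,
  ∂ade = de − ae + ad.
The 9×6 boundary matrix has rank 5 and Smith normal form diag(1,1,1,1,1).

Now H_k = ker ∂_k / im ∂_{k+1}, so:

  H_0: rank C_0 − rank ∂_1 = 5 − 4 = 1, and the invariant factors of ∂_1 are all 1, so H_0 = Z.
  H_1: rank ker ∂_1 − rank ∂_2 = (9 − 4) − 5 = 0, and the invariant factors of ∂_2 are all 1, so H_1 = 0.
  H_2: rank ker ∂_2 − rank ∂_3 = (6 − 5) − 0 = 1, and there is no ∂_3, so H_2 = Z.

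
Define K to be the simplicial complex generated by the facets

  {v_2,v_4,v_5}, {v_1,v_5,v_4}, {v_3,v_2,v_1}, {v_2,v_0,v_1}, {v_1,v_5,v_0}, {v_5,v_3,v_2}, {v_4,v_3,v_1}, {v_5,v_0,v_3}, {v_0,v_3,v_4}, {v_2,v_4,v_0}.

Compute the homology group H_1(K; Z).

H_1 = Z/2Z.

Take the total order v_0 < v_1 < v_2 < v_3 < v_4 < v_5 on the vertex set. Then K (dimension 2) consists of the simplices:

  0-simplices (6): [v_0], [v_1], [v_2], [v_3], [v_4], [v_5]
  1-simplices (15): (15 of them)
  2-simplices (10): [v_0,v_1,v_2], [v_0,v_1,v_5], [v_0,v_2,v_4], [v_0,v_3,v_4], [v_0,v_3,v_5], [v_1,v_2,v_3], [v_1,v_3,v_4], [v_1,v_4,v_5], [v_2,v_3,v_5], [v_2,v_4,v_5]

giving chain groups C_0 ≅ Z^6, C_1 ≅ Z^15, C_2 ≅ Z^10.

The boundary map ∂_1: C_1 → C_0 sends each edge [p,q] (with p < q) to q − p.
The resulting 6×15 matrix has rank 5, and its Smith normal form has invariant factors (1,1,1,1,1).

The boundary map ∂_2: C_2 → C_1 maps a triangle to the signed sum of its edges. For instance
  ∂[v_1,v_3,v_4] = [v_3,v_4] − [v_1,v_4] + [v_1,v_3],
  ∂[v_1,v_2,v_3] = [v_2,v_3] − [v_1,v_3] + [v_1,v_2].
The resulting 15×10 matrix has rank 10, and its Smith normal form has invariant factors (1,1,1,1,1,1,1,1,1,2).

From H_k ≅ ker(∂_k) / im(∂_{k+1}) we obtain:

  H_1: rank ker ∂_1 − rank ∂_2 = (15 − 5) − 10 = 0, and ∂_2 has invariant factor 2 > 1, so H_1 = Z/2Z.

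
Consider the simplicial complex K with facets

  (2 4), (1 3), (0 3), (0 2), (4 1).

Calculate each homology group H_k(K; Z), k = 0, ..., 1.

H_0 ≅ Z,  H_1 ≅ Z.

Take the total order 0 < 1 < 2 < 3 < 4 on the vertex set. Then K (dimension 1) consists of the simplices:

  0-simplices (5): [0], [1], [2], [3], [4]
  1-simplices (5): [0,2], [0,3], [1,3], [1,4], [2,4]

Hence C_0 ≅ Z^5, C_1 ≅ Z^5.

The boundary map ∂_1: C_1 → C_0 maps an edge to its endpoints' difference, ∂[p,q] = q − p.
This gives a 5×5 integer matrix of rank 4; reducing to Smith normal form yields diagonal entries (1,1,1,1).

Reading off H_k = ker ∂_k / im ∂_{k+1}:

  H_0: rank C_0 − rank ∂_1 = 5 − 4 = 1, and the invariant factors of ∂_1 are all 1, so H_0 ≅ Z.
  H_1: rank ker ∂_1 − rank ∂_2 = (5 − 4) − 0 = 1, and there is no ∂_2, so H_1 ≅ Z.

As a check, the Euler characteristic is 5 − 5 = 0, which agrees with 1 − 1 = 0.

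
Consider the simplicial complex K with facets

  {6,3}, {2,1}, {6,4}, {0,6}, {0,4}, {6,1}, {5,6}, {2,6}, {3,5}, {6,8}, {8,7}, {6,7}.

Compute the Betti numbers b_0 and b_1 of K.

Order the vertices as 0 < 1 < 2 < 3 < 4 < 5 < 6 < 7 < 8. Listing each simplex with vertices in this order, K has dimension 1 with simplices:

  0-simplices (9): [0], [1], [2], [3], [4], [5], [6], [7], [8]
  1-simplices (12): [0,4], [0,6], [1,2], [1,6], [2,6], [3,5], [3,6], [4,6], [5,6], [6,7], [6,8], [7,8]

giving chain groups C_0 ≅ Z^9, C_1 ≅ Z^12.

The boundary map ∂_1: C_1 → C_0 sends each edge [p,q] (with p < q) to q − p. For instance
  ∂[0,4] = [4] − [0].
The 9×12 boundary matrix has rank 8 and Smith normal form diag(1,1,1,1,1,1,1,1).

From H_k ≅ ker(∂_k) / im(∂_{k+1}) we obtain:

  H_0: rank C_0 − rank ∂_1 = 9 − 8 = 1, and the invariant factors of ∂_1 are all 1, so H_0 ≅ Z.
  H_1: rank ker ∂_1 − rank ∂_2 = (12 − 8) − 0 = 4, and there is no ∂_2, so H_1 ≅ Z^4.

Hence the Betti numbers are b_0 = 1, b_1 = 4.

b_0 = 1, b_1 = 4.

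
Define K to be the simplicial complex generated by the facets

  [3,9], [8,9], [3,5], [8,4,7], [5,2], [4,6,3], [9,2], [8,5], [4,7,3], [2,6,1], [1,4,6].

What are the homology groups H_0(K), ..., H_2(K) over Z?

H_0 ≅ Z,  H_1 ≅ Z^4,  H_2 = 0.

Take the total order 1 < 2 < 3 < 4 < 5 < 6 < 7 < 8 < 9 on the vertex set. Then K (dimension 2) consists of the simplices:

  0-simplices (9): [1], [2], [3], [4], [5], [6], [7], [8], [9]
  1-simplices (17): [1,2], [1,4], [1,6], [2,5], [2,6], [2,9], [3,4], [3,5], [3,6], [3,7], [3,9], [4,6], [4,7], [4,8], [5,8], [7,8], [8,9]
  2-simplices (5): [1,2,6], [1,4,6], [3,4,6], [3,4,7], [4,7,8]

Hence C_0 ≅ Z^9, C_1 ≅ Z^17, C_2 ≅ Z^5.

Boundary ∂_1: C_1 → C_0 maps an edge to its endpoints' difference, ∂[p,q] = q − p.
The 9×17 boundary matrix has rank 8 and Smith normal form diag(1,1,1,1,1,1,1,1).

Boundary ∂_2: C_2 → C_1 sends each 2-simplex [p,q,r] to [q,r] − [p,r] + [p,q]. For instance
  ∂[4,7,8] = [7,8] − [4,8] + [4,7],
  ∂[1,4,6] = [4,6] − [1,6] + [1,4].
This gives a 17×5 integer matrix of rank 5; reducing to Smith normal form yields diagonal entries (1,1,1,1,1).

Computing H_k = (kernel of ∂_k) / (image of ∂_{k+1}):

  H_0: rank C_0 − rank ∂_1 = 9 − 8 = 1, and the invariant factors of ∂_1 are all 1, so H_0 ≅ Z.
  H_1: rank ker ∂_1 − rank ∂_2 = (17 − 8) − 5 = 4, and the invariant factors of ∂_2 are all 1, so H_1 ≅ Z^4.
  H_2: rank ker ∂_2 − rank ∂_3 = (5 − 5) − 0 = 0, and there is no ∂_3, so H_2 ≅ 0.

As a check, the Euler characteristic is 9 − 17 + 5 = -3, which agrees with 1 − 4 + 0 = -3.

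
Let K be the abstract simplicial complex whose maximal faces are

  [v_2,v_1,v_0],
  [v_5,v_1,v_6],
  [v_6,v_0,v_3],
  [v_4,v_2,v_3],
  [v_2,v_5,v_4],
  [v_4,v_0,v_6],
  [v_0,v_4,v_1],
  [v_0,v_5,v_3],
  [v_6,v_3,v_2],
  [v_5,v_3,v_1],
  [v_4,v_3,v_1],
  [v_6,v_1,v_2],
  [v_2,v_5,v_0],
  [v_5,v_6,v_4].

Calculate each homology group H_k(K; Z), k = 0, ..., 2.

H_0 = Z,  H_1 = Z^2,  H_2 = Z.

K has 7 vertices, 21 edges, 14 triangles.
rank ∂_0 = 0, rank ∂_1 = 6 ⇒ b_0 = 7 − 0 − 6 = 1; all invariant factors of ∂_1 are 1 so no torsion. So H_0 = Z.
rank ∂_1 = 6, rank ∂_2 = 13 ⇒ b_1 = 21 − 6 − 13 = 2; all invariant factors of ∂_2 are 1 so no torsion. So H_1 = Z^2.
rank ∂_2 = 13, rank ∂_3 = 0 ⇒ b_2 = 14 − 13 − 0 = 1. So H_2 = Z.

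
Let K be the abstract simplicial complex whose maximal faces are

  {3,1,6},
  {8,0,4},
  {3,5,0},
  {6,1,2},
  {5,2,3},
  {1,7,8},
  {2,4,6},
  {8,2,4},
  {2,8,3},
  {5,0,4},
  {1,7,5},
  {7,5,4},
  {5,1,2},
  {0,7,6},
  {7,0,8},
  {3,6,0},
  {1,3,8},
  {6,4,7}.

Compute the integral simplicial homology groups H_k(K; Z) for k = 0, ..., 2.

H_0 ≅ Z,  H_1 ≅ Z ⊕ Z/2Z,  H_2 = 0.

K has 9 vertices, 27 edges, 18 triangles.
rank ∂_0 = 0, rank ∂_1 = 8 ⇒ b_0 = 9 − 0 − 8 = 1; all invariant factors of ∂_1 are 1 so no torsion. So H_0 = Z.
rank ∂_1 = 8, rank ∂_2 = 18 ⇒ b_1 = 27 − 8 − 18 = 1; ∂_2 has invariant factor(s) [2] giving torsion. So H_1 = Z ⊕ Z/2Z.
rank ∂_2 = 18, rank ∂_3 = 0 ⇒ b_2 = 18 − 18 − 0 = 0. So H_2 = 0.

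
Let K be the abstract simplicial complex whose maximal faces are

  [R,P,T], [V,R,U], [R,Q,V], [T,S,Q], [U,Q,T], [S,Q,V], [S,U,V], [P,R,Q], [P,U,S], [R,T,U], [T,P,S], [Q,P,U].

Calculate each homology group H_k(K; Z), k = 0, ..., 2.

H_0 = Z,  H_1 = Z/2Z,  H_2 = 0.

Order the vertices as P < Q < R < S < T < U < V. Listing each simplex with vertices in this order, K has dimension 2 with simplices:

  0-simplices (7): P, Q, R, S, T, U, V
  1-simplices (18): PQ, PR, PS, PT, PU, QR, QS, QT, QU, QV, RT, RU, RV, ST, SU, SV, TU, UV
  2-simplices (12): PQR, PQU, PRT, PST, PSU, QRV, QST, QSV, QTU, RTU, RUV, SUV

so the chain groups are C_0 ≅ Z^7, C_1 ≅ Z^18, C_2 ≅ Z^12.

The boundary map ∂_1: C_1 → C_0 maps an edge to its endpoints' difference, ∂[p,q] = q − p.
The 7×18 boundary matrix has rank 6 and Smith normal form diag(1,1,1,1,1,1).

Boundary ∂_2: C_2 → C_1 maps a triangle to the signed sum of its edges. For instance
  ∂RTU = TU − RU + RT,
  ∂QTU = TU − QU + QT.
The resulting 18×12 matrix has rank 12, and its Smith normal form has invariant factors (1,1,1,1,1,1,1,1,1,1,1,2).

From H_k ≅ ker(∂_k) / im(∂_{k+1}) we obtain:

  H_0: rank C_0 − rank ∂_1 = 7 − 6 = 1, and the invariant factors of ∂_1 are all 1, so H_0 = Z.
  H_1: rank ker ∂_1 − rank ∂_2 = (18 − 6) − 12 = 0, and ∂_2 has invariant factor 2 > 1, so H_1 = Z/2Z.
  H_2: rank ker ∂_2 − rank ∂_3 = (12 − 12) − 0 = 0, and there is no ∂_3, so H_2 = 0.

As a check, the Euler characteristic is 7 − 18 + 12 = 1, which agrees with 1 − 0 + 0 = 1.
(K is a triangulation of the real projective plane RP^2.)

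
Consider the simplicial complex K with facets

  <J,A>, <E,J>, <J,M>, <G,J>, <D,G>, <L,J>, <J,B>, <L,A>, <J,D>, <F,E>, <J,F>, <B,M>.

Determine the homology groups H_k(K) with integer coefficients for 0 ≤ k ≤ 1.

H_0 ≅ Z,  H_1 ≅ Z^4.

Take the total order A < B < D < E < F < G < J < L < M on the vertex set. Then K (dimension 1) consists of the simplices:

  0-simplices (9): A, B, D, E, F, G, J, L, M
  1-simplices (12): AJ, AL, BJ, BM, DG, DJ, EF, EJ, FJ, GJ, JL, JM

giving chain groups C_0 ≅ Z^9, C_1 ≅ Z^12.

∂_1: C_1 → C_0 sends each edge [p,q] (with p < q) to q − p. For instance
  ∂EF = F − E.
The 9×12 boundary matrix has rank 8 and Smith normal form diag(1,1,1,1,1,1,1,1).

Now H_k = ker ∂_k / im ∂_{k+1}, so:

  H_0: rank C_0 − rank ∂_1 = 9 − 8 = 1, and the invariant factors of ∂_1 are all 1, so H_0 ≅ Z.
  H_1: rank ker ∂_1 − rank ∂_2 = (12 − 8) − 0 = 4, and there is no ∂_2, so H_1 ≅ Z^4.

As a check, the Euler characteristic is 9 − 12 = -3, which agrees with 1 − 4 = -3.
(K is a triangulation of a wedge of 4 circles.)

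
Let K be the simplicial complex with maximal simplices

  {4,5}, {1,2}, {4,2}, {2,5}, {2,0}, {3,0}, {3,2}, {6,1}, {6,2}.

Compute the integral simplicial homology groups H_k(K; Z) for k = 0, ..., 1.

H_0 ≅ Z,  H_1 ≅ Z^3.

K has 7 vertices, 9 edges.
rank ∂_0 = 0, rank ∂_1 = 6 ⇒ b_0 = 7 − 0 − 6 = 1; all invariant factors of ∂_1 are 1 so no torsion. So H_0 ≅ Z.
rank ∂_1 = 6, rank ∂_2 = 0 ⇒ b_1 = 9 − 6 − 0 = 3. So H_1 ≅ Z^3.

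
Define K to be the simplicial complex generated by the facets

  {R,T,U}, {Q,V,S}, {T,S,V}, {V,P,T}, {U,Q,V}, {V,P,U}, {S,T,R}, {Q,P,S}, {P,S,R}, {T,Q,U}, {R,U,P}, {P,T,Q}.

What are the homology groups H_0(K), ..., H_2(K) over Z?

H_0 ≅ Z,  H_1 ≅ Z_2,  H_2 = 0.

We work with the vertex ordering P < Q < R < S < T < U < V. The simplices of K, each written with vertices in increasing order, are:

  0-simplices (7): P, Q, R, S, T, U, V
  1-simplices (18): PQ, PR, PS, PT, PU, PV, QS, QT, QU, QV, RS, RT, RU, ST, SV, TU, TV, UV
  2-simplices (12): PQS, PQT, PRS, PRU, PTV, PUV, QSV, QTU, QUV, RST, RTU, STV

Hence C_0 ≅ Z^7, C_1 ≅ Z^18, C_2 ≅ Z^12.

Boundary ∂_1: C_1 → C_0 maps an edge to its endpoints' difference, ∂[p,q] = q − p. For instance
  ∂RS = S − R.
This gives a 7×18 integer matrix of rank 6; reducing to Smith normal form yields diagonal entries (1,1,1,1,1,1).

Boundary ∂_2: C_2 → C_1 sends each 2-simplex [p,q,r] to [q,r] − [p,r] + [p,q]. For instance
  ∂PRS = RS − PS + PR,
  ∂PQT = QT − PT + PQ.
This gives a 18×12 integer matrix of rank 12; reducing to Smith normal form yields diagonal entries (1,1,1,1,1,1,1,1,1,1,1,2).

Reading off H_k = ker ∂_k / im ∂_{k+1}:

  H_0: rank C_0 − rank ∂_1 = 7 − 6 = 1, and the invariant factors of ∂_1 are all 1, so H_0 = Z.
  H_1: rank ker ∂_1 − rank ∂_2 = (18 − 6) − 12 = 0, and ∂_2 has invariant factor 2 > 1, so H_1 = Z_2.
  H_2: rank ker ∂_2 − rank ∂_3 = (12 − 12) − 0 = 0, and there is no ∂_3, so H_2 = 0.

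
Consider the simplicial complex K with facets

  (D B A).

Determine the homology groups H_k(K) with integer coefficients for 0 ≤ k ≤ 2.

We work with the vertex ordering A < B < D. The simplices of K, each written with vertices in increasing order, are:

  0-simplices (3): A, B, D
  1-simplices (3): AB, AD, BD
  2-simplices (1): ABD

so the chain groups are C_0 ≅ Z^3, C_1 ≅ Z^3, C_2 ≅ Z^1.

The boundary map ∂_1: C_1 → C_0 maps an edge to its endpoints' difference, ∂[p,q] = q − p.
The 3×3 boundary matrix has rank 2 and Smith normal form diag(1,1).

Boundary ∂_2: C_2 → C_1 acts by ∂[p,q,r] = [q,r] − [p,r] + [p,q]. For instance
  ∂ABD = BD − AD + AB.
The resulting 3×1 matrix has rank 1, and its Smith normal form has invariant factors (1).

Computing H_k = (kernel of ∂_k) / (image of ∂_{k+1}):

  H_0: rank C_0 − rank ∂_1 = 3 − 2 = 1, and the invariant factors of ∂_1 are all 1, so H_0 ≅ Z.
  H_1: rank ker ∂_1 − rank ∂_2 = (3 − 2) − 1 = 0, and the invariant factors of ∂_2 are all 1, so H_1 ≅ 0.
  H_2: rank ker ∂_2 − rank ∂_3 = (1 − 1) − 0 = 0, and there is no ∂_3, so H_2 ≅ 0.

H_0 = Z,  H_1 = 0,  H_2 = 0.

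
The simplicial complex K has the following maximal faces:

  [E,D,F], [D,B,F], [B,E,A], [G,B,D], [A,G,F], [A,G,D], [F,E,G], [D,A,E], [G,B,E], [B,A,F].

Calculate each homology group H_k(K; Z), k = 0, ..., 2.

H_0 = Z,  H_1 = Z/2,  H_2 = 0.

Order the vertices as A < B < D < E < F < G. Listing each simplex with vertices in this order, K has dimension 2 with simplices:

  0-simplices (6): A, B, D, E, F, G
  1-simplices (15): AB, AD, AE, AF, AG, BD, BE, BF, BG, DE, DF, DG, EF, EG, FG
  2-simplices (10): ABE, ABF, ADE, ADG, AFG, BDF, BDG, BEG, DEF, EFG

Hence C_0 ≅ Z^6, C_1 ≅ Z^15, C_2 ≅ Z^10.

The boundary map ∂_1: C_1 → C_0 maps an edge to its endpoints' difference, ∂[p,q] = q − p.
This gives a 6×15 integer matrix of rank 5; reducing to Smith normal form yields diagonal entries (1,1,1,1,1).

The boundary map ∂_2: C_2 → C_1 maps a triangle to the signed sum of its edges. For instance
  ∂ADE = DE − AE + AD,
  ∂EFG = FG − EG + EF.
The resulting 15×10 matrix has rank 10, and its Smith normal form has invariant factors (1,1,1,1,1,1,1,1,1,2).

Computing H_k = (kernel of ∂_k) / (image of ∂_{k+1}):

  H_0: rank C_0 − rank ∂_1 = 6 − 5 = 1, and the invariant factors of ∂_1 are all 1, so H_0 = Z.
  H_1: rank ker ∂_1 − rank ∂_2 = (15 − 5) − 10 = 0, and ∂_2 has invariant factor 2 > 1, so H_1 = Z/2.
  H_2: rank ker ∂_2 − rank ∂_3 = (10 − 10) − 0 = 0, and there is no ∂_3, so H_2 = 0.

As a check, the Euler characteristic is 6 − 15 + 10 = 1, which agrees with 1 − 0 + 0 = 1.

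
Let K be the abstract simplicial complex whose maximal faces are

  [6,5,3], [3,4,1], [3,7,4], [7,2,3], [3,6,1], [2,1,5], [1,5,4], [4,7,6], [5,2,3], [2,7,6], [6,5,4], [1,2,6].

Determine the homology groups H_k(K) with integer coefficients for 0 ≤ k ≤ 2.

H_0 ≅ Z,  H_1 ≅ Z/2,  H_2 = 0.

We work with the vertex ordering 1 < 2 < 3 < 4 < 5 < 6 < 7. The simplices of K, each written with vertices in increasing order, are:

  0-simplices (7): [1], [2], [3], [4], [5], [6], [7]
  1-simplices (18): [1,2], [1,3], [1,4], [1,5], [1,6], [2,3], [2,5], [2,6], [2,7], [3,4], [3,5], [3,6], [3,7], [4,5], [4,6], [4,7], [5,6], [6,7]
  2-simplices (12): [1,2,5], [1,2,6], [1,3,4], [1,3,6], [1,4,5], [2,3,5], [2,3,7], [2,6,7], [3,4,7], [3,5,6], [4,5,6], [4,6,7]

Hence C_0 ≅ Z^7, C_1 ≅ Z^18, C_2 ≅ Z^12.

The boundary map ∂_1: C_1 → C_0 sends each edge [p,q] (with p < q) to q − p.
The 7×18 boundary matrix has rank 6 and Smith normal form diag(1,1,1,1,1,1).

The boundary map ∂_2: C_2 → C_1 maps a triangle to the signed sum of its edges. For instance
  ∂[2,3,7] = [3,7] − [2,7] + [2,3],
  ∂[2,3,5] = [3,5] − [2,5] + [2,3].
The resulting 18×12 matrix has rank 12, and its Smith normal form has invariant factors (1,1,1,1,1,1,1,1,1,1,1,2).

Now H_k = ker ∂_k / im ∂_{k+1}, so:

  H_0: rank C_0 − rank ∂_1 = 7 − 6 = 1, and the invariant factors of ∂_1 are all 1, so H_0 = Z.
  H_1: rank ker ∂_1 − rank ∂_2 = (18 − 6) − 12 = 0, and ∂_2 has invariant factor 2 > 1, so H_1 = Z/2.
  H_2: rank ker ∂_2 − rank ∂_3 = (12 − 12) − 0 = 0, and there is no ∂_3, so H_2 = 0.

(K is a triangulation of the real projective plane RP^2.)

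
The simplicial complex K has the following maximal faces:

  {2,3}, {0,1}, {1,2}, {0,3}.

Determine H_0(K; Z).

H_0 = Z.

K has 4 vertices, 4 edges.
rank ∂_0 = 0, rank ∂_1 = 3 ⇒ b_0 = 4 − 0 − 3 = 1; all invariant factors of ∂_1 are 1 so no torsion. So H_0 = Z.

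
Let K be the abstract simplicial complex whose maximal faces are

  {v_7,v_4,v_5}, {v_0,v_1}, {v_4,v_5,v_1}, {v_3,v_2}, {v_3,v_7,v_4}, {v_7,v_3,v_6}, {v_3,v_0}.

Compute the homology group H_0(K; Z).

Order the vertices as v_0 < v_1 < v_2 < v_3 < v_4 < v_5 < v_6 < v_7. Listing each simplex with vertices in this order, K has dimension 2 with simplices:

  0-simplices (8): [v_0], [v_1], [v_2], [v_3], [v_4], [v_5], [v_6], [v_7]
  1-simplices (12): [v_0,v_1], [v_0,v_3], [v_1,v_4], [v_1,v_5], [v_2,v_3], [v_3,v_4], [v_3,v_6], [v_3,v_7], [v_4,v_5], [v_4,v_7], [v_5,v_7], [v_6,v_7]
  2-simplices (4): [v_1,v_4,v_5], [v_3,v_4,v_7], [v_3,v_6,v_7], [v_4,v_5,v_7]

so the chain groups are C_0 ≅ Z^8, C_1 ≅ Z^12, C_2 ≅ Z^4.

Boundary ∂_1: C_1 → C_0 is given by ∂[p,q] = [q] − [p]. For instance
  ∂[v_0,v_3] = [v_3] − [v_0].
As a 8×12 matrix over Z this has rank 7, with invariant factors (1,1,1,1,1,1,1).

∂_2: C_2 → C_1 acts by ∂[p,q,r] = [q,r] − [p,r] + [p,q]. For instance
  ∂[v_1,v_4,v_5] = [v_4,v_5] − [v_1,v_5] + [v_1,v_4],
  ∂[v_4,v_5,v_7] = [v_5,v_7] − [v_4,v_7] + [v_4,v_5].
The resulting 12×4 matrix has rank 4, and its Smith normal form has invariant factors (1,1,1,1).

Reading off H_k = ker ∂_k / im ∂_{k+1}:

  H_0: rank C_0 − rank ∂_1 = 8 − 7 = 1, and the invariant factors of ∂_1 are all 1, so H_0 ≅ Z.

H_0 = Z.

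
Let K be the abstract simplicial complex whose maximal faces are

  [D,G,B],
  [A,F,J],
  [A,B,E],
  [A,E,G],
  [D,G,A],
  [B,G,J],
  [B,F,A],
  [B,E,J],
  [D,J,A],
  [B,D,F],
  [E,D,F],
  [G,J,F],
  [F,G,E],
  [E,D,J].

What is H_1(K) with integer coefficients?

H_1 ≅ Z^2.

We work with the vertex ordering A < B < D < E < F < G < J. The simplices of K, each written with vertices in increasing order, are:

  0-simplices (7): A, B, D, E, F, G, J
  1-simplices (21): AB, AD, AE, AF, AG, AJ, BD, BE, BF, BG, BJ, DE, DF, DG, DJ, EF, EG, EJ, FG, FJ, GJ
  2-simplices (14): ABE, ABF, ADG, ADJ, AEG, AFJ, BDF, BDG, BEJ, BGJ, DEF, DEJ, EFG, FGJ

so the chain groups are C_0 ≅ Z^7, C_1 ≅ Z^21, C_2 ≅ Z^14.

Boundary ∂_1: C_1 → C_0 sends each edge [p,q] (with p < q) to q − p. For instance
  ∂AD = D − A.
The 7×21 boundary matrix has rank 6 and Smith normal form diag(1,1,1,1,1,1).

The boundary map ∂_2: C_2 → C_1 maps a triangle to the signed sum of its edges. For instance
  ∂EFG = FG − EG + EF,
  ∂AFJ = FJ − AJ + AF.
The resulting 21×14 matrix has rank 13, and its Smith normal form has invariant factors (1,1,1,1,1,1,1,1,1,1,1,1,1).

From H_k ≅ ker(∂_k) / im(∂_{k+1}) we obtain:

  H_1: rank ker ∂_1 − rank ∂_2 = (21 − 6) − 13 = 2, and the invariant factors of ∂_2 are all 1, so H_1 = Z^2.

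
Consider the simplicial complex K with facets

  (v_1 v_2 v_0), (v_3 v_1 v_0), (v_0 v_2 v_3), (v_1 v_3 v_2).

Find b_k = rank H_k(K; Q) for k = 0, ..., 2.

Take the total order v_0 < v_1 < v_2 < v_3 on the vertex set. Then K (dimension 2) consists of the simplices:

  0-simplices (4): [v_0], [v_1], [v_2], [v_3]
  1-simplices (6): [v_0,v_1], [v_0,v_2], [v_0,v_3], [v_1,v_2], [v_1,v_3], [v_2,v_3]
  2-simplices (4): [v_0,v_1,v_2], [v_0,v_1,v_3], [v_0,v_2,v_3], [v_1,v_2,v_3]

Hence C_0 ≅ Z^4, C_1 ≅ Z^6, C_2 ≅ Z^4.

∂_1: C_1 → C_0 maps an edge to its endpoints' difference, ∂[p,q] = q − p.
The 4×6 boundary matrix has rank 3 and Smith normal form diag(1,1,1).

∂_2: C_2 → C_1 acts by ∂[p,q,r] = [q,r] − [p,r] + [p,q]. For instance
  ∂[v_0,v_1,v_3] = [v_1,v_3] − [v_0,v_3] + [v_0,v_1],
  ∂[v_1,v_2,v_3] = [v_2,v_3] − [v_1,v_3] + [v_1,v_2].
This gives a 6×4 integer matrix of rank 3; reducing to Smith normal form yields diagonal entries (1,1,1).

From H_k ≅ ker(∂_k) / im(∂_{k+1}) we obtain:

  H_0: rank C_0 − rank ∂_1 = 4 − 3 = 1, and the invariant factors of ∂_1 are all 1, so H_0 = Z.
  H_1: rank ker ∂_1 − rank ∂_2 = (6 − 3) − 3 = 0, and the invariant factors of ∂_2 are all 1, so H_1 = 0.
  H_2: rank ker ∂_2 − rank ∂_3 = (4 − 3) − 0 = 1, and there is no ∂_3, so H_2 = Z.

As a check, the Euler characteristic is 4 − 6 + 4 = 2, which agrees with 1 − 0 + 1 = 2.

Hence the Betti numbers are b_0 = 1, b_1 = 0, b_2 = 1.

b_0 = 1, b_1 = 0, b_2 = 1.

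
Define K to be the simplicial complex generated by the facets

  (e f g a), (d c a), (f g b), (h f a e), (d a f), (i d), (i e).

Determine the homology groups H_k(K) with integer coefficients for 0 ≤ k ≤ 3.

H_0 ≅ Z,  H_1 ≅ Z,  H_2 = 0,  H_3 = 0.

Take the total order a < b < c < d < e < f < g < h < i on the vertex set. Then K (dimension 3) consists of the simplices:

  0-simplices (9): a, b, c, d, e, f, g, h, i
  1-simplices (17): ac, ad, ae, af, ag, ah, bf, bg, cd, df, di, ef, eg, eh, ei, fg, fh
  2-simplices (10): acd, adf, aef, aeg, aeh, afg, afh, bfg, efg, efh
  3-simplices (2): aefg, aefh

so the chain groups are C_0 ≅ Z^9, C_1 ≅ Z^17, C_2 ≅ Z^10, C_3 ≅ Z^2.

Boundary ∂_1: C_1 → C_0 is given by ∂[p,q] = [q] − [p]. For instance
  ∂fh = h − f.
The resulting 9×17 matrix has rank 8, and its Smith normal form has invariant factors (1,1,1,1,1,1,1,1).

∂_2: C_2 → C_1 acts by ∂[p,q,r] = [q,r] − [p,r] + [p,q]. For instance
  ∂aeh = eh − ah + ae,
  ∂efg = fg − eg + ef.
As a 17×10 matrix over Z this has rank 8, with invariant factors (1,1,1,1,1,1,1,1).

∂_3: C_3 → C_2 sends each 3-simplex σ to the alternating sum Σ_i (−1)^i (σ with its i-th vertex removed). For instance
  ∂aefh = efh − afh + aeh − aef,
  ∂aefg = efg − afg + aeg − aef.
The resulting 10×2 matrix has rank 2, and its Smith normal form has invariant factors (1,1).

Computing H_k = (kernel of ∂_k) / (image of ∂_{k+1}):

  H_0: rank C_0 − rank ∂_1 = 9 − 8 = 1, and the invariant factors of ∂_1 are all 1, so H_0 ≅ Z.
  H_1: rank ker ∂_1 − rank ∂_2 = (17 − 8) − 8 = 1, and the invariant factors of ∂_2 are all 1, so H_1 ≅ Z.
  H_2: rank ker ∂_2 − rank ∂_3 = (10 − 8) − 2 = 0, and the invariant factors of ∂_3 are all 1, so H_2 ≅ 0.
  H_3: rank ker ∂_3 − rank ∂_4 = (2 − 2) − 0 = 0, and there is no ∂_4, so H_3 ≅ 0.

As a check, the Euler characteristic is 9 − 17 + 10 − 2 = 0, which agrees with 1 − 1 + 0 − 0 = 0.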